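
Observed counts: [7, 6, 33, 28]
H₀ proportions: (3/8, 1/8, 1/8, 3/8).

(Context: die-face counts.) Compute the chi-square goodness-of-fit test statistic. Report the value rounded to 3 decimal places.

n = 74; E_i = n·p_i = [27.75, 9.25, 9.25, 27.75]
χ² = (7−27.75)²/27.75 + (6−9.25)²/9.25 + (33−9.25)²/9.25 + (28−27.75)²/27.75 = 77.6396
df = 3

test statistic = 77.640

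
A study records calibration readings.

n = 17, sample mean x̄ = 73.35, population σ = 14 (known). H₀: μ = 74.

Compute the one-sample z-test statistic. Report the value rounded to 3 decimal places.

SE = σ/√n = 14/√17 = 3.3955
z = (x̄−μ₀)/SE = (73.35−74)/3.3955 = -0.1914

test statistic = -0.191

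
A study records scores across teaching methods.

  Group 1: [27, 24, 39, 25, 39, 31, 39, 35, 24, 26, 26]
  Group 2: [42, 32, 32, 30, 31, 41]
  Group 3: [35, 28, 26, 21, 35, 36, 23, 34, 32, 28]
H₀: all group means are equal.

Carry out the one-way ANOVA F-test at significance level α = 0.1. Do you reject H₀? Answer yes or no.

reject H₀: no

Group means [30.45, 34.67, 29.80], grand mean 31.148
SSB = Σnᵢ(x̄ᵢ−x̄)² = 97.747; SSW = ΣΣ(x−x̄ᵢ)² = 807.661
MSB = 97.747/2 = 48.8734; MSW = 807.661/24 = 33.6525
F = MSB/MSW = 1.4523
df = (2, 24)
p-value (upper-tail) = 0.25387
At α=0.1: p ≥ α → fail to reject H₀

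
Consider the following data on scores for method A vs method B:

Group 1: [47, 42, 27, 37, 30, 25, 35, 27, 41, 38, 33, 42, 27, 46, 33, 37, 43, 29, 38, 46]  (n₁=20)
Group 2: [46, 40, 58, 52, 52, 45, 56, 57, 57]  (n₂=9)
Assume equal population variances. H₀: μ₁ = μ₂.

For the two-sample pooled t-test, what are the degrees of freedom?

degrees of freedom = 27

df = n₁ + n₂ − 2 = 20 + 9 − 2 = 27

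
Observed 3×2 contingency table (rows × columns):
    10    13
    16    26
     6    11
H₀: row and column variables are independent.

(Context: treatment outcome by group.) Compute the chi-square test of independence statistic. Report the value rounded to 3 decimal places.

test statistic = 0.306

Row totals [23, 42, 17], col totals [32, 50], n=82
χ² = (10−8.98)²/8.98 + (13−14.02)²/14.02 + (16−16.39)²/16.39 + (26−25.61)²/25.61 + (6−6.63)²/6.63 + (11−10.37)²/10.37 = 0.3064
df = 2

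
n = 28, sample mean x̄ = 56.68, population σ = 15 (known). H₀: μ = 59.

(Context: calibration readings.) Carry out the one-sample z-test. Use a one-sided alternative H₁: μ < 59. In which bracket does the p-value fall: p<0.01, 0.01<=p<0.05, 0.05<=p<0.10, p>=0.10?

SE = σ/√n = 15/√28 = 2.8347
z = (x̄−μ₀)/SE = (56.68−59)/2.8347 = -0.8184
p-value (one-sided, H₁ less) = 0.20656
→ bracket: p>=0.10

p-value bracket: p>=0.10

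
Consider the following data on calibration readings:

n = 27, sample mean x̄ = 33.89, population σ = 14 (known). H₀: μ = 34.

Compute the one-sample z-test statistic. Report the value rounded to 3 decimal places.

SE = σ/√n = 14/√27 = 2.6943
z = (x̄−μ₀)/SE = (33.89−34)/2.6943 = -0.0408

test statistic = -0.041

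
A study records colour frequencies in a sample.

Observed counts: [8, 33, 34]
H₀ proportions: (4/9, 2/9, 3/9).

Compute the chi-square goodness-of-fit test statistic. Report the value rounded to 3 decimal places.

n = 75; E_i = n·p_i = [33.33, 16.67, 25.00]
χ² = (8−33.33)²/33.33 + (33−16.67)²/16.67 + (34−25.00)²/25.00 = 38.5000
df = 2

test statistic = 38.500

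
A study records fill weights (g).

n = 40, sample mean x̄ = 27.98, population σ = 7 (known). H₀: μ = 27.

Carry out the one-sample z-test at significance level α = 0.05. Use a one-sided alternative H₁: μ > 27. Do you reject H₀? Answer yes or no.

SE = σ/√n = 7/√40 = 1.1068
z = (x̄−μ₀)/SE = (27.98−27)/1.1068 = 0.8854
p-value (one-sided, H₁ greater) = 0.18796
At α=0.05: p ≥ α → fail to reject H₀

reject H₀: no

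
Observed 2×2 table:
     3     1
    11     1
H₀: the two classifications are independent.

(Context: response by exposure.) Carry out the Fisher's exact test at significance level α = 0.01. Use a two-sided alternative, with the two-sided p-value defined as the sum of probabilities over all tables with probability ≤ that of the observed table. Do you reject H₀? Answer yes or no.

reject H₀: no

Margins: r₁=4, r₂=12, c₁=14, c₂=2, n=16
p_obs = C(4,3)·C(12,11)/C(16,14); sum pmf over tables with pmf ≤ p_obs
p-value (two-sided) = 0.45000
At α=0.01: p ≥ α → fail to reject H₀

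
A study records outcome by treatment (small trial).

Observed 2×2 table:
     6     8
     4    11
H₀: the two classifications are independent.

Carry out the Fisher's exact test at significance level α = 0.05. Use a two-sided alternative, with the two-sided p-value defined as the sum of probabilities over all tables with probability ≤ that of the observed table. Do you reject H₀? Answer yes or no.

Margins: r₁=14, r₂=15, c₁=10, c₂=19, n=29
p_obs = C(14,6)·C(15,4)/C(29,10); sum pmf over tables with pmf ≤ p_obs
p-value (two-sided) = 0.44973
At α=0.05: p ≥ α → fail to reject H₀

reject H₀: no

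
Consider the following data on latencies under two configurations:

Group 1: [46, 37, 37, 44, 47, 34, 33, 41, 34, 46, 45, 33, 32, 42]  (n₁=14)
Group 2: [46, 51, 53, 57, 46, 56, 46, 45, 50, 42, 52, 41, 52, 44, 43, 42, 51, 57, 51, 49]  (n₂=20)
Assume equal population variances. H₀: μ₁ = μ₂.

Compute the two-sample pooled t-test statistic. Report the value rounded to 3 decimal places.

test statistic = -5.052

x̄₁=39.357, s₁=5.638, n₁=14
x̄₂=48.700, s₂=5.069, n₂=20
s_p² = [13·5.638² + 19·5.069²]/32 = 28.1692
SE = √(s_p²·(1/14+1/20)) = 1.8495
t = (39.357−48.700)/1.8495 = -5.0516
df = 32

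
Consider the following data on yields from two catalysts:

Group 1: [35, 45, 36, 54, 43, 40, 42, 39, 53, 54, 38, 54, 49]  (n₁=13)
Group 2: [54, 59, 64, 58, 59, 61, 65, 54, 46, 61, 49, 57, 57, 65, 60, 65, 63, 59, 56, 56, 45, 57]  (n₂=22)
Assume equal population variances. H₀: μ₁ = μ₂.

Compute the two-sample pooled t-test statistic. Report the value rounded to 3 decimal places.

test statistic = -5.914

x̄₁=44.769, s₁=7.224, n₁=13
x̄₂=57.727, s₂=5.642, n₂=22
s_p² = [12·7.224² + 21·5.642²]/33 = 39.2325
SE = √(s_p²·(1/13+1/22)) = 2.1912
t = (44.769−57.727)/2.1912 = -5.9138
df = 33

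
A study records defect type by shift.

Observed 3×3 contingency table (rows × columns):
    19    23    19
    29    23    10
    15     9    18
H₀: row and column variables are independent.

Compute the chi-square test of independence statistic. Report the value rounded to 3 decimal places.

Row totals [61, 62, 42], col totals [63, 55, 47], n=165
χ² = (19−23.29)²/23.29 + (23−20.33)²/20.33 + (19−17.38)²/17.38 + (29−23.67)²/23.67 + (23−20.67)²/20.67 + (10−17.66)²/17.66 + (15−16.04)²/16.04 + (9−14.00)²/14.00 + (18−11.96)²/11.96 = 10.9757
df = 4

test statistic = 10.976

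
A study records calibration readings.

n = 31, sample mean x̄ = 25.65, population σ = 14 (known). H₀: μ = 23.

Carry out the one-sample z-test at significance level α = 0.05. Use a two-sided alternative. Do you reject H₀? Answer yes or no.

SE = σ/√n = 14/√31 = 2.5145
z = (x̄−μ₀)/SE = (25.65−23)/2.5145 = 1.0539
p-value (two-sided) = 0.29193
At α=0.05: p ≥ α → fail to reject H₀

reject H₀: no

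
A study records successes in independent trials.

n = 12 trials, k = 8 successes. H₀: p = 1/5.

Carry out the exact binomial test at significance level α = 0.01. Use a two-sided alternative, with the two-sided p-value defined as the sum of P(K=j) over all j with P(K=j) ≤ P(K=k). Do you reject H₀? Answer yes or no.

Exact binomial: n=12, k=8, p₀=1/5=0.2000
P(X=j) = C(n,j)·p₀^j·(1−p₀)^(n−j); p = Σ P(X=j) over j with P(X=j) ≤ P(X=8)
p-value (two-sided) = 0.00058
At α=0.01: p < α → reject H₀

reject H₀: yes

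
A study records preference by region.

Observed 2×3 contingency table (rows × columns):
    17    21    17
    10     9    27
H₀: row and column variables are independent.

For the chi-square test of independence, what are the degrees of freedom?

degrees of freedom = 2

df = (r−1)(c−1) = (2−1)·(3−1) = 2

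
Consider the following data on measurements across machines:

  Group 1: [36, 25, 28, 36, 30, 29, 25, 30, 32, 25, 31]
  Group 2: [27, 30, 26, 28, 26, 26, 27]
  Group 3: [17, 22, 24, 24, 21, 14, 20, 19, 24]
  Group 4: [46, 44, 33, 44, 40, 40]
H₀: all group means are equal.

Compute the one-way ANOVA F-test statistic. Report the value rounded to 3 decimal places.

Group means [29.73, 27.14, 20.56, 41.17], grand mean 28.758
SSB = Σnᵢ(x̄ᵢ−x̄)² = 1557.966; SSW = ΣΣ(x−x̄ᵢ)² = 374.095
MSB = 1557.966/3 = 519.3220; MSW = 374.095/29 = 12.8998
F = MSB/MSW = 40.2581
df = (3, 29)

test statistic = 40.258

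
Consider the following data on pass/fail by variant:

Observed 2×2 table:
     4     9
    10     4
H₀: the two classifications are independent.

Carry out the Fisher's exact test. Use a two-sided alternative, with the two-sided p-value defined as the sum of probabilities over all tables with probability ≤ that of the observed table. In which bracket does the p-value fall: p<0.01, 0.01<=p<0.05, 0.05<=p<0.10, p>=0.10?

p-value bracket: 0.05<=p<0.10

Margins: r₁=13, r₂=14, c₁=14, c₂=13, n=27
p_obs = C(13,4)·C(14,10)/C(27,14); sum pmf over tables with pmf ≤ p_obs
p-value (two-sided) = 0.05698
→ bracket: 0.05<=p<0.10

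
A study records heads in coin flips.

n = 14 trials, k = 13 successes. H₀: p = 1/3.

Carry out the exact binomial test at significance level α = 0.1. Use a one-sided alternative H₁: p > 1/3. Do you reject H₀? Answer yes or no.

Exact binomial: n=14, k=13, p₀=1/3=0.3333
P(X≥13) from Σ C(n,i)·p₀^i·(1−p₀)^(n−i)
p-value (one-sided, H₁ greater) = 0.00001
At α=0.1: p < α → reject H₀

reject H₀: yes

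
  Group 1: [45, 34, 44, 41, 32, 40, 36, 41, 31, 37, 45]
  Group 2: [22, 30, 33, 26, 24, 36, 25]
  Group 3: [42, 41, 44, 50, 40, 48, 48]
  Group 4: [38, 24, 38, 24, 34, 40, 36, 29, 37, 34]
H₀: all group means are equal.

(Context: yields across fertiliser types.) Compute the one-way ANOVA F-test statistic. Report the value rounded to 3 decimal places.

test statistic = 14.373

Group means [38.73, 28.00, 44.71, 33.40], grand mean 36.257
SSB = Σnᵢ(x̄ᵢ−x̄)² = 1126.675; SSW = ΣΣ(x−x̄ᵢ)² = 810.010
MSB = 1126.675/3 = 375.5584; MSW = 810.010/31 = 26.1294
F = MSB/MSW = 14.3730
df = (3, 31)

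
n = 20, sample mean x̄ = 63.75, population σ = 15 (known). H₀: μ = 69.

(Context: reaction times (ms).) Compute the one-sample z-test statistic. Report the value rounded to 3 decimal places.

test statistic = -1.565

SE = σ/√n = 15/√20 = 3.3541
z = (x̄−μ₀)/SE = (63.75−69)/3.3541 = -1.5652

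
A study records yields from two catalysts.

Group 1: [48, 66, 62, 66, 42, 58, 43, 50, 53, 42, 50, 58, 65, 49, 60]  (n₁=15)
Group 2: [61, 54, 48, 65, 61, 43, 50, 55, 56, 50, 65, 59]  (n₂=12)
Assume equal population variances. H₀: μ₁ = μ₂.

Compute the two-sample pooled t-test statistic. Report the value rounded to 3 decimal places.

test statistic = -0.472

x̄₁=54.133, s₁=8.634, n₁=15
x̄₂=55.583, s₂=6.934, n₂=12
s_p² = [14·8.634² + 11·6.934²]/25 = 62.9060
SE = √(s_p²·(1/15+1/12)) = 3.0718
t = (54.133−55.583)/3.0718 = -0.4720
df = 25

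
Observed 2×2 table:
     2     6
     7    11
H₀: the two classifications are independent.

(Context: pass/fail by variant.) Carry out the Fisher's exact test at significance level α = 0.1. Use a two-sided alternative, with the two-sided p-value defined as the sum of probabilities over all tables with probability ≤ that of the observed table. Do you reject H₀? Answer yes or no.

reject H₀: no

Margins: r₁=8, r₂=18, c₁=9, c₂=17, n=26
p_obs = C(8,2)·C(18,7)/C(26,9); sum pmf over tables with pmf ≤ p_obs
p-value (two-sided) = 0.66729
At α=0.1: p ≥ α → fail to reject H₀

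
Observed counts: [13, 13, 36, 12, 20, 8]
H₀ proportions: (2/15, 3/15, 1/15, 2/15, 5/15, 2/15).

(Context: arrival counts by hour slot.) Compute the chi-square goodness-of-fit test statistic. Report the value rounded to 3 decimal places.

n = 102; E_i = n·p_i = [13.60, 20.40, 6.80, 13.60, 34.00, 13.60]
χ² = (13−13.60)²/13.60 + (13−20.40)²/20.40 + (36−6.80)²/6.80 + (12−13.60)²/13.60 + (20−34.00)²/34.00 + (8−13.60)²/13.60 = 136.3578
df = 5

test statistic = 136.358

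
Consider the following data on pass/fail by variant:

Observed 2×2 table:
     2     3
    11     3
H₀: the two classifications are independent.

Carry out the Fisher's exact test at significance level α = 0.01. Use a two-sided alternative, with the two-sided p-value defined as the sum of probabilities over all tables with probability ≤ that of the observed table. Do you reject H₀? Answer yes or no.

Margins: r₁=5, r₂=14, c₁=13, c₂=6, n=19
p_obs = C(5,2)·C(14,11)/C(19,13); sum pmf over tables with pmf ≤ p_obs
p-value (two-sided) = 0.26213
At α=0.01: p ≥ α → fail to reject H₀

reject H₀: no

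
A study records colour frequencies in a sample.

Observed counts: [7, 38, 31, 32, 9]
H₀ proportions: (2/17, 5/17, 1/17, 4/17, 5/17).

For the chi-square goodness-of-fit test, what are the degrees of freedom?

degrees of freedom = 4

df = k − 1 = 5 − 1 = 4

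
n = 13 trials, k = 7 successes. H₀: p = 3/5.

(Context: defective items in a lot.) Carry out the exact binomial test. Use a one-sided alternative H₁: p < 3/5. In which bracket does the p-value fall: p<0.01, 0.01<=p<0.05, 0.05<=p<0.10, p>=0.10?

Exact binomial: n=13, k=7, p₀=3/5=0.6000
P(X≤7) from Σ C(n,i)·p₀^i·(1−p₀)^(n−i)
p-value (one-sided, H₁ less) = 0.42560
→ bracket: p>=0.10

p-value bracket: p>=0.10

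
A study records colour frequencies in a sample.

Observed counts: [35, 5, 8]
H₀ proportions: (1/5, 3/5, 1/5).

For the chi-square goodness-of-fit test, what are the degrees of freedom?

degrees of freedom = 2

df = k − 1 = 3 − 1 = 2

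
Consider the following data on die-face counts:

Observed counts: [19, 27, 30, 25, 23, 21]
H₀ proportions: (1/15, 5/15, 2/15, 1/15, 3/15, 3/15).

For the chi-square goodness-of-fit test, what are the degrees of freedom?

df = k − 1 = 6 − 1 = 5

degrees of freedom = 5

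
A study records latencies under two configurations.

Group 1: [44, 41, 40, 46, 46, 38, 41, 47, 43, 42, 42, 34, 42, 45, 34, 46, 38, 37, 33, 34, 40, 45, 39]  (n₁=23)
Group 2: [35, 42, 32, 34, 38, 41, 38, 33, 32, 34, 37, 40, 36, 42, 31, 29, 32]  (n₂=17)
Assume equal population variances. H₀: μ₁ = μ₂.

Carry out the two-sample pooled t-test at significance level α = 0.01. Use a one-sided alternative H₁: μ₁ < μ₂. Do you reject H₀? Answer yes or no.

reject H₀: no

x̄₁=40.739, s₁=4.309, n₁=23
x̄₂=35.647, s₂=4.030, n₂=17
s_p² = [22·4.309² + 16·4.030²]/38 = 17.5873
SE = √(s_p²·(1/23+1/17)) = 1.3413
t = (40.739−35.647)/1.3413 = 3.7962
df = 38
p-value (one-sided, H₁ less) = 0.99974
At α=0.01: p ≥ α → fail to reject H₀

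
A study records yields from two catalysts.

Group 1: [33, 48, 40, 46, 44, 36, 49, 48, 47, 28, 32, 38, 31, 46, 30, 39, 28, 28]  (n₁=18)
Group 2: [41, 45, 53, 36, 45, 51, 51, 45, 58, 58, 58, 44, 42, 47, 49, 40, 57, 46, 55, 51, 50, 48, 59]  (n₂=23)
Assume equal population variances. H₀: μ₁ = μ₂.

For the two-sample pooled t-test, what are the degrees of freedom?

df = n₁ + n₂ − 2 = 18 + 23 − 2 = 39

degrees of freedom = 39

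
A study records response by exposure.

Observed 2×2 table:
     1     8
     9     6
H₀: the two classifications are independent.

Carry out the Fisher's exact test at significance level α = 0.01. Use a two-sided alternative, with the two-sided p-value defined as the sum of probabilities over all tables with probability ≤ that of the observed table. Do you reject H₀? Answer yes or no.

Margins: r₁=9, r₂=15, c₁=10, c₂=14, n=24
p_obs = C(9,1)·C(15,9)/C(24,10); sum pmf over tables with pmf ≤ p_obs
p-value (two-sided) = 0.03334
At α=0.01: p ≥ α → fail to reject H₀

reject H₀: no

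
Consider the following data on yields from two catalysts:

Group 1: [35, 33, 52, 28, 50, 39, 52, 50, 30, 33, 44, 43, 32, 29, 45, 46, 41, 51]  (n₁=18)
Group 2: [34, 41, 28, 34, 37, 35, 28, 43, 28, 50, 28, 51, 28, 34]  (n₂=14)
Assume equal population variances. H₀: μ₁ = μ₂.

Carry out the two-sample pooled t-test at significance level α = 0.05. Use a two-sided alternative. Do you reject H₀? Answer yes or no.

reject H₀: no

x̄₁=40.722, s₁=8.539, n₁=18
x̄₂=35.643, s₂=7.977, n₂=14
s_p² = [17·8.539² + 13·7.977²]/30 = 68.8942
SE = √(s_p²·(1/18+1/14)) = 2.9578
t = (40.722−35.643)/2.9578 = 1.7173
df = 30
p-value (two-sided) = 0.09623
At α=0.05: p ≥ α → fail to reject H₀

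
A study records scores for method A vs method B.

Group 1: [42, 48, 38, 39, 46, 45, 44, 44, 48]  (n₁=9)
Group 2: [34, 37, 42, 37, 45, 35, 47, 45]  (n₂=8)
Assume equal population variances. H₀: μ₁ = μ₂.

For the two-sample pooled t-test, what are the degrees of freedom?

degrees of freedom = 15

df = n₁ + n₂ − 2 = 9 + 8 − 2 = 15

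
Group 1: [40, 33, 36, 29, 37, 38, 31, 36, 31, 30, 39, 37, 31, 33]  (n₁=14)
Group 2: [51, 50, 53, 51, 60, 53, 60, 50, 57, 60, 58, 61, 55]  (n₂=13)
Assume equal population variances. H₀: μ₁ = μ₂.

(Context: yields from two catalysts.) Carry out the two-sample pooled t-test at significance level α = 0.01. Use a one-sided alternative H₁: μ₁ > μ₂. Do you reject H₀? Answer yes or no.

reject H₀: no

x̄₁=34.357, s₁=3.629, n₁=14
x̄₂=55.308, s₂=4.211, n₂=13
s_p² = [13·3.629² + 12·4.211²]/25 = 15.3593
SE = √(s_p²·(1/14+1/13)) = 1.5095
t = (34.357−55.308)/1.5095 = -13.8792
df = 25
p-value (one-sided, H₁ greater) = 1.00000
At α=0.01: p ≥ α → fail to reject H₀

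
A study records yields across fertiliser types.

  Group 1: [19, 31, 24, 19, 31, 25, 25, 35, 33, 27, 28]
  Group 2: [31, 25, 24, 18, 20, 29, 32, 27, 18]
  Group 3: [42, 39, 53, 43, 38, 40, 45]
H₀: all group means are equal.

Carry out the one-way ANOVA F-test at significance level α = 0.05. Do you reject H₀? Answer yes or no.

Group means [27.00, 24.89, 42.86], grand mean 30.407
SSB = Σnᵢ(x̄ᵢ−x̄)² = 1486.772; SSW = ΣΣ(x−x̄ᵢ)² = 661.746
MSB = 1486.772/2 = 743.3862; MSW = 661.746/24 = 27.5728
F = MSB/MSW = 26.9609
df = (2, 24)
p-value (upper-tail) = 0.00000
At α=0.05: p < α → reject H₀

reject H₀: yes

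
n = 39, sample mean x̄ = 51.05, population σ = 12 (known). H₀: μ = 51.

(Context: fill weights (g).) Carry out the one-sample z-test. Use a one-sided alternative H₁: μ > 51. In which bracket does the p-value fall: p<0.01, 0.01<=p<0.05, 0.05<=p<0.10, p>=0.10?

p-value bracket: p>=0.10

SE = σ/√n = 12/√39 = 1.9215
z = (x̄−μ₀)/SE = (51.05−51)/1.9215 = 0.0260
p-value (one-sided, H₁ greater) = 0.48962
→ bracket: p>=0.10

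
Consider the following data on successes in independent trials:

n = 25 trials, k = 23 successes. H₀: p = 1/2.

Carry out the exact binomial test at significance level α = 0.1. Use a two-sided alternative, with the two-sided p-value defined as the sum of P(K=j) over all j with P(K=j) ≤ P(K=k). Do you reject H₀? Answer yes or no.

reject H₀: yes

Exact binomial: n=25, k=23, p₀=1/2=0.5000
P(X=j) = C(n,j)·p₀^j·(1−p₀)^(n−j); p = Σ P(X=j) over j with P(X=j) ≤ P(X=23)
p-value (two-sided) = 0.00002
At α=0.1: p < α → reject H₀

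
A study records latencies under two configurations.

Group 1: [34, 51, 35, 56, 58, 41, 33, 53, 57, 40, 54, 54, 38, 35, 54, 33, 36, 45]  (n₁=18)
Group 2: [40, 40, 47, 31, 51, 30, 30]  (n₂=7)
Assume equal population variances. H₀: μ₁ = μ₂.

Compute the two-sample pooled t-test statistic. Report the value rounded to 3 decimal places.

x̄₁=44.833, s₁=9.569, n₁=18
x̄₂=38.429, s₂=8.502, n₂=7
s_p² = [17·9.569² + 6·8.502²]/23 = 86.5311
SE = √(s_p²·(1/18+1/7)) = 4.1435
t = (44.833−38.429)/4.1435 = 1.5457
df = 23

test statistic = 1.546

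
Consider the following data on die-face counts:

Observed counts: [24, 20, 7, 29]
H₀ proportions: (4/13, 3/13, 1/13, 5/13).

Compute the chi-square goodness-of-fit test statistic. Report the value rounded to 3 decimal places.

test statistic = 0.362

n = 80; E_i = n·p_i = [24.62, 18.46, 6.15, 30.77]
χ² = (24−24.62)²/24.62 + (20−18.46)²/18.46 + (7−6.15)²/6.15 + (29−30.77)²/30.77 = 0.3617
df = 3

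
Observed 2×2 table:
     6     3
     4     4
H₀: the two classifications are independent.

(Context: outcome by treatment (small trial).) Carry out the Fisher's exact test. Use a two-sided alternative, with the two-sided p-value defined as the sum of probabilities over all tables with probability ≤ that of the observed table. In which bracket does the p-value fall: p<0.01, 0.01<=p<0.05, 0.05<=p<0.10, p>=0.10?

Margins: r₁=9, r₂=8, c₁=10, c₂=7, n=17
p_obs = C(9,6)·C(8,4)/C(17,10); sum pmf over tables with pmf ≤ p_obs
p-value (two-sided) = 0.63719
→ bracket: p>=0.10

p-value bracket: p>=0.10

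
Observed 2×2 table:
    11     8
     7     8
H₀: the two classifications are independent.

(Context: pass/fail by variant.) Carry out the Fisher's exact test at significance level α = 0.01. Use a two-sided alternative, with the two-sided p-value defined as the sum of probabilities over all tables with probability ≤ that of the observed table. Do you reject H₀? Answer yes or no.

reject H₀: no

Margins: r₁=19, r₂=15, c₁=18, c₂=16, n=34
p_obs = C(19,11)·C(15,7)/C(34,18); sum pmf over tables with pmf ≤ p_obs
p-value (two-sided) = 0.73028
At α=0.01: p ≥ α → fail to reject H₀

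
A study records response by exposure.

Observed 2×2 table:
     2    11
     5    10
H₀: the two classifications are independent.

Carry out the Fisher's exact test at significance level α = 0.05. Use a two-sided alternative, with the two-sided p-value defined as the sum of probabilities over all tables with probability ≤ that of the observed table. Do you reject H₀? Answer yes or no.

reject H₀: no

Margins: r₁=13, r₂=15, c₁=7, c₂=21, n=28
p_obs = C(13,2)·C(15,5)/C(28,7); sum pmf over tables with pmf ≤ p_obs
p-value (two-sided) = 0.39553
At α=0.05: p ≥ α → fail to reject H₀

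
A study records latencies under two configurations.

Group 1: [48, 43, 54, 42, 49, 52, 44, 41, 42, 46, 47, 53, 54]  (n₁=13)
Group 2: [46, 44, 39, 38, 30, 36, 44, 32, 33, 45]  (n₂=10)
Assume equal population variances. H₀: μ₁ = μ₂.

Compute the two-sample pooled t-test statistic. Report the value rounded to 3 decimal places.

test statistic = 3.878

x̄₁=47.308, s₁=4.785, n₁=13
x̄₂=38.700, s₂=5.870, n₂=10
s_p² = [12·4.785² + 9·5.870²]/21 = 27.8509
SE = √(s_p²·(1/13+1/10)) = 2.2198
t = (47.308−38.700)/2.2198 = 3.8777
df = 21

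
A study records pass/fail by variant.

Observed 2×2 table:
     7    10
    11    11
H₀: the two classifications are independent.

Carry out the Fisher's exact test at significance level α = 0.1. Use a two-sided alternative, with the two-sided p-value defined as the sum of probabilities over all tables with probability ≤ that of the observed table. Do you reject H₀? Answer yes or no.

reject H₀: no

Margins: r₁=17, r₂=22, c₁=18, c₂=21, n=39
p_obs = C(17,7)·C(22,11)/C(39,18); sum pmf over tables with pmf ≤ p_obs
p-value (two-sided) = 0.74791
At α=0.1: p ≥ α → fail to reject H₀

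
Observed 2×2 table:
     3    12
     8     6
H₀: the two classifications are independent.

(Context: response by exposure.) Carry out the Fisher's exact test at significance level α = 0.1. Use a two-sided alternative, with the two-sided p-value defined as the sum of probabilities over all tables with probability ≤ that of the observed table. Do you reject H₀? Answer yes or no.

reject H₀: yes

Margins: r₁=15, r₂=14, c₁=11, c₂=18, n=29
p_obs = C(15,3)·C(14,8)/C(29,11); sum pmf over tables with pmf ≤ p_obs
p-value (two-sided) = 0.06043
At α=0.1: p < α → reject H₀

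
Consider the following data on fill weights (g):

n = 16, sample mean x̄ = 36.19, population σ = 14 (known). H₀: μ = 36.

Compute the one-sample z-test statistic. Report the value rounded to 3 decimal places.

SE = σ/√n = 14/√16 = 3.5000
z = (x̄−μ₀)/SE = (36.19−36)/3.5000 = 0.0543

test statistic = 0.054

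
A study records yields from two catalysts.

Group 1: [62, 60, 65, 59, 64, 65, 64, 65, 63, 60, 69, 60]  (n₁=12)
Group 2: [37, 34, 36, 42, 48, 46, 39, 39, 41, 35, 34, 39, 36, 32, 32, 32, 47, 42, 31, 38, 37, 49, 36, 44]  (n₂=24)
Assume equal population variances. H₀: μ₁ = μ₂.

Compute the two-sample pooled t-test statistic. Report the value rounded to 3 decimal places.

test statistic = 14.765

x̄₁=63.000, s₁=2.923, n₁=12
x̄₂=38.583, s₂=5.315, n₂=24
s_p² = [11·2.923² + 23·5.315²]/34 = 21.8775
SE = √(s_p²·(1/12+1/24)) = 1.6537
t = (63.000−38.583)/1.6537 = 14.7650
df = 34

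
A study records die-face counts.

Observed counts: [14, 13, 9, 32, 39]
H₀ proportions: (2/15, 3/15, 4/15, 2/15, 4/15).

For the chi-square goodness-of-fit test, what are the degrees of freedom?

degrees of freedom = 4

df = k − 1 = 5 − 1 = 4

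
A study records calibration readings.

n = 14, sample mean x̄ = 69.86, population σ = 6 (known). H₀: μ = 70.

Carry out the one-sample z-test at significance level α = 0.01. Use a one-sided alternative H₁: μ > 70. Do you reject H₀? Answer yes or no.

SE = σ/√n = 6/√14 = 1.6036
z = (x̄−μ₀)/SE = (69.86−70)/1.6036 = -0.0873
p-value (one-sided, H₁ greater) = 0.53479
At α=0.01: p ≥ α → fail to reject H₀

reject H₀: no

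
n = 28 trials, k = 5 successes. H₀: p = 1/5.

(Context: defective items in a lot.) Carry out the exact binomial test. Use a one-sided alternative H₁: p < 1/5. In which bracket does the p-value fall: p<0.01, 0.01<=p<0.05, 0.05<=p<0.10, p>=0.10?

p-value bracket: p>=0.10

Exact binomial: n=28, k=5, p₀=1/5=0.2000
P(X≤5) from Σ C(n,i)·p₀^i·(1−p₀)^(n−i)
p-value (one-sided, H₁ less) = 0.50053
→ bracket: p>=0.10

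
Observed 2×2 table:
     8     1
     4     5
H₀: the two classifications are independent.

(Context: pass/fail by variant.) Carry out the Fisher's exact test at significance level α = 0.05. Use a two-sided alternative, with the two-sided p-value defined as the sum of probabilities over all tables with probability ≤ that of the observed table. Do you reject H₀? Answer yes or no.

reject H₀: no

Margins: r₁=9, r₂=9, c₁=12, c₂=6, n=18
p_obs = C(9,8)·C(9,4)/C(18,12); sum pmf over tables with pmf ≤ p_obs
p-value (two-sided) = 0.13122
At α=0.05: p ≥ α → fail to reject H₀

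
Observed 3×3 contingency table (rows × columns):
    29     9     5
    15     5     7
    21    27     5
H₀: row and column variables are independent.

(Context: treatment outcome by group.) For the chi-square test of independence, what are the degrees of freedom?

df = (r−1)(c−1) = (3−1)·(3−1) = 4

degrees of freedom = 4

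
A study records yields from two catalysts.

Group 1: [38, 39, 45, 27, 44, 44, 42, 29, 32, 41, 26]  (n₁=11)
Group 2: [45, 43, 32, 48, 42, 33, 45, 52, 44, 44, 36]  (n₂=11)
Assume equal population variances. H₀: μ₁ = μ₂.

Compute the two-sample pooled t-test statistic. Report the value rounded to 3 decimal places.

x̄₁=37.000, s₁=7.197, n₁=11
x̄₂=42.182, s₂=6.161, n₂=11
s_p² = [10·7.197² + 10·6.161²]/20 = 44.8818
SE = √(s_p²·(1/11+1/11)) = 2.8566
t = (37.000−42.182)/2.8566 = -1.8140
df = 20

test statistic = -1.814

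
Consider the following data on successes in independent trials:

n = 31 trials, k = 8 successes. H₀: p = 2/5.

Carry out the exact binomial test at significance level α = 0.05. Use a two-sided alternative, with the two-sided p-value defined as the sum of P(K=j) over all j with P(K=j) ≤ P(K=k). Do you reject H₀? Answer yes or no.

reject H₀: no

Exact binomial: n=31, k=8, p₀=2/5=0.4000
P(X=j) = C(n,j)·p₀^j·(1−p₀)^(n−j); p = Σ P(X=j) over j with P(X=j) ≤ P(X=8)
p-value (two-sided) = 0.14151
At α=0.05: p ≥ α → fail to reject H₀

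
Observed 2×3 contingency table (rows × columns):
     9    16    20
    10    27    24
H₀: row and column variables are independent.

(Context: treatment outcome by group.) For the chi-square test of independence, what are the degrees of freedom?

degrees of freedom = 2

df = (r−1)(c−1) = (2−1)·(3−1) = 2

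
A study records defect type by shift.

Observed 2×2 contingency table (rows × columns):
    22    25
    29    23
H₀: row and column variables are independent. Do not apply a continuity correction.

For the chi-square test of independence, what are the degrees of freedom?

degrees of freedom = 1

df = (r−1)(c−1) = (2−1)·(2−1) = 1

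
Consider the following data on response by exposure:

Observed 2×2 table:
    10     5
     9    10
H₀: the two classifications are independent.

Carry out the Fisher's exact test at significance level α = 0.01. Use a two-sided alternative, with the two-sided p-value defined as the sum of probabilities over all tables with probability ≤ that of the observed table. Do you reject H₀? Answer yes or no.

Margins: r₁=15, r₂=19, c₁=19, c₂=15, n=34
p_obs = C(15,10)·C(19,9)/C(34,19); sum pmf over tables with pmf ≤ p_obs
p-value (two-sided) = 0.31412
At α=0.01: p ≥ α → fail to reject H₀

reject H₀: no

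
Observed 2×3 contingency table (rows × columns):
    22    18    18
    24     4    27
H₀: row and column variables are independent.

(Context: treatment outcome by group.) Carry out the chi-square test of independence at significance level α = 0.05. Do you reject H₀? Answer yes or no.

reject H₀: yes

Row totals [58, 55], col totals [46, 22, 45], n=113
χ² = (22−23.61)²/23.61 + (18−11.29)²/11.29 + (18−23.10)²/23.10 + (24−22.39)²/22.39 + (4−10.71)²/10.71 + (27−21.90)²/21.90 = 10.7240
df = 2
p-value (upper-tail) = 0.00469
At α=0.05: p < α → reject H₀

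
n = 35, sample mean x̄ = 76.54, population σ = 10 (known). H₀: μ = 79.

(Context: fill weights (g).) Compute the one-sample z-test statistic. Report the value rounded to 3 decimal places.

SE = σ/√n = 10/√35 = 1.6903
z = (x̄−μ₀)/SE = (76.54−79)/1.6903 = -1.4554

test statistic = -1.455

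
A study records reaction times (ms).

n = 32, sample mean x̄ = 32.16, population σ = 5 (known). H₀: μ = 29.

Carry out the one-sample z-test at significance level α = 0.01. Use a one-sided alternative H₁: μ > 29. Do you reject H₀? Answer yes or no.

SE = σ/√n = 5/√32 = 0.8839
z = (x̄−μ₀)/SE = (32.16−29)/0.8839 = 3.5751
p-value (one-sided, H₁ greater) = 0.00018
At α=0.01: p < α → reject H₀

reject H₀: yes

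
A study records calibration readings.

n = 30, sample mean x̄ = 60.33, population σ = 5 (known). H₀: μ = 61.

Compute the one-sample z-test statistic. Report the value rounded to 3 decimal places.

SE = σ/√n = 5/√30 = 0.9129
z = (x̄−μ₀)/SE = (60.33−61)/0.9129 = -0.7339

test statistic = -0.734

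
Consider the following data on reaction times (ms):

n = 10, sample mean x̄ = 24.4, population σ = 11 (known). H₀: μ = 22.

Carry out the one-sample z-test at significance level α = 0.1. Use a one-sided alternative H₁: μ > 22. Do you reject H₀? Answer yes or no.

reject H₀: no

SE = σ/√n = 11/√10 = 3.4785
z = (x̄−μ₀)/SE = (24.4−22)/3.4785 = 0.6900
p-value (one-sided, H₁ greater) = 0.24511
At α=0.1: p ≥ α → fail to reject H₀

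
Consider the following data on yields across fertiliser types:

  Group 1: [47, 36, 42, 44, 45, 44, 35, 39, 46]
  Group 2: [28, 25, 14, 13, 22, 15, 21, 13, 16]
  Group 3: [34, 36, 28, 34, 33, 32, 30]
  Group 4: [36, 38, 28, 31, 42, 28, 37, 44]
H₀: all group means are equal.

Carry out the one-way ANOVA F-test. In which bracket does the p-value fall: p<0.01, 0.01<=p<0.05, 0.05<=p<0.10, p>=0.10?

p-value bracket: p<0.01

Group means [42.00, 18.56, 32.43, 35.50], grand mean 32.000
SSB = Σnᵢ(x̄ᵢ−x̄)² = 2626.063; SSW = ΣΣ(x−x̄ᵢ)² = 701.937
MSB = 2626.063/3 = 875.3545; MSW = 701.937/29 = 24.2047
F = MSB/MSW = 36.1646
df = (3, 29)
p-value (upper-tail) = 0.00000
→ bracket: p<0.01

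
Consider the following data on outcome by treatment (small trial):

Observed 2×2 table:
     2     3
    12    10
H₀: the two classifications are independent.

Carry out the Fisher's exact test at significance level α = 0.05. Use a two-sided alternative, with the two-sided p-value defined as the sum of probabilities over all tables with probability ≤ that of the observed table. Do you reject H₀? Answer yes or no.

reject H₀: no

Margins: r₁=5, r₂=22, c₁=14, c₂=13, n=27
p_obs = C(5,2)·C(22,12)/C(27,14); sum pmf over tables with pmf ≤ p_obs
p-value (two-sided) = 0.64831
At α=0.05: p ≥ α → fail to reject H₀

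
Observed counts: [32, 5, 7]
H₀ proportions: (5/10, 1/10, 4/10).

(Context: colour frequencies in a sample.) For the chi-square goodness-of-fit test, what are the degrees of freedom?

degrees of freedom = 2

df = k − 1 = 3 − 1 = 2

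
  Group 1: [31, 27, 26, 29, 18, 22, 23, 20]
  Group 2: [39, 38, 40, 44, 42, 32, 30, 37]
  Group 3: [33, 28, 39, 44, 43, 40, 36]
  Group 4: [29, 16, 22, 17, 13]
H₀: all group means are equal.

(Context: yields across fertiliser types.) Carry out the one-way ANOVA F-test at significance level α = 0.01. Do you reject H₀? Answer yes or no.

reject H₀: yes

Group means [24.50, 37.75, 37.57, 19.40], grand mean 30.643
SSB = Σnᵢ(x̄ᵢ−x̄)² = 1674.014; SSW = ΣΣ(x−x̄ᵢ)² = 650.414
MSB = 1674.014/3 = 558.0048; MSW = 650.414/24 = 27.1006
F = MSB/MSW = 20.5901
df = (3, 24)
p-value (upper-tail) = 0.00000
At α=0.01: p < α → reject H₀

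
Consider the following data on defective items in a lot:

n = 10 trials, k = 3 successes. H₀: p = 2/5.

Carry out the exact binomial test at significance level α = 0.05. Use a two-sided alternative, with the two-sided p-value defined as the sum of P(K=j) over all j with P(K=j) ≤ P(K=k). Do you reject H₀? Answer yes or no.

reject H₀: no

Exact binomial: n=10, k=3, p₀=2/5=0.4000
P(X=j) = C(n,j)·p₀^j·(1−p₀)^(n−j); p = Σ P(X=j) over j with P(X=j) ≤ P(X=3)
p-value (two-sided) = 0.74918
At α=0.05: p ≥ α → fail to reject H₀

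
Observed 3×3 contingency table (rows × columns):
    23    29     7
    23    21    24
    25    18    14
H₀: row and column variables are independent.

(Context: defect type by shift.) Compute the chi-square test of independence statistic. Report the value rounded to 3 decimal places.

Row totals [59, 68, 57], col totals [71, 68, 45], n=184
χ² = (23−22.77)²/22.77 + (29−21.80)²/21.80 + (7−14.43)²/14.43 + (23−26.24)²/26.24 + (21−25.13)²/25.13 + (24−16.63)²/16.63 + (25−21.99)²/21.99 + (18−21.07)²/21.07 + (14−13.94)²/13.94 = 11.4037
df = 4

test statistic = 11.404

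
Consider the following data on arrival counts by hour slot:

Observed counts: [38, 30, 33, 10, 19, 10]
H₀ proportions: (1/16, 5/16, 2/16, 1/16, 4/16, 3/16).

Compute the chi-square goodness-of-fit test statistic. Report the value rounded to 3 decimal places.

test statistic = 133.381

n = 140; E_i = n·p_i = [8.75, 43.75, 17.50, 8.75, 35.00, 26.25]
χ² = (38−8.75)²/8.75 + (30−43.75)²/43.75 + (33−17.50)²/17.50 + (10−8.75)²/8.75 + (19−35.00)²/35.00 + (10−26.25)²/26.25 = 133.3810
df = 5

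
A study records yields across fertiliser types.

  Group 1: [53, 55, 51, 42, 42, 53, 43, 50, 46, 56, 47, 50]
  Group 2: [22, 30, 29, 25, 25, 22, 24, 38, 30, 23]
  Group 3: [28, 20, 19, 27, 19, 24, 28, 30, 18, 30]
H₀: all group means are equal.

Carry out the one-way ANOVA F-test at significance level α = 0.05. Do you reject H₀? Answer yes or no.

Group means [49.00, 26.80, 24.30], grand mean 34.344
SSB = Σnᵢ(x̄ᵢ−x̄)² = 4155.519; SSW = ΣΣ(x−x̄ᵢ)² = 709.700
MSB = 4155.519/2 = 2077.7594; MSW = 709.700/29 = 24.4724
F = MSB/MSW = 84.9021
df = (2, 29)
p-value (upper-tail) = 0.00000
At α=0.05: p < α → reject H₀

reject H₀: yes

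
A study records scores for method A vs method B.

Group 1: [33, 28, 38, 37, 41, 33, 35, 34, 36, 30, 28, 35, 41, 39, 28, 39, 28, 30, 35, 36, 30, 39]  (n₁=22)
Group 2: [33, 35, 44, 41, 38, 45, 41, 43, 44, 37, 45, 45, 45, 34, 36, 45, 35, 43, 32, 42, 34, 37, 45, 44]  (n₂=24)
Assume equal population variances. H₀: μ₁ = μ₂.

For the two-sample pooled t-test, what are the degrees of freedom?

degrees of freedom = 44

df = n₁ + n₂ − 2 = 22 + 24 − 2 = 44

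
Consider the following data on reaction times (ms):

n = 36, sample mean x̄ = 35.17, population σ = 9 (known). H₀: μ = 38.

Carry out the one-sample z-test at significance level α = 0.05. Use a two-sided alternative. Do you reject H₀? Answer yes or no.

reject H₀: no

SE = σ/√n = 9/√36 = 1.5000
z = (x̄−μ₀)/SE = (35.17−38)/1.5000 = -1.8867
p-value (two-sided) = 0.05921
At α=0.05: p ≥ α → fail to reject H₀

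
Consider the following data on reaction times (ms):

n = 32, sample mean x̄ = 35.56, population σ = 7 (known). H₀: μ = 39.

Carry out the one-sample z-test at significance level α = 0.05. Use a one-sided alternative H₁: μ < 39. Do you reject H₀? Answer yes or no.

SE = σ/√n = 7/√32 = 1.2374
z = (x̄−μ₀)/SE = (35.56−39)/1.2374 = -2.7799
p-value (one-sided, H₁ less) = 0.00272
At α=0.05: p < α → reject H₀

reject H₀: yes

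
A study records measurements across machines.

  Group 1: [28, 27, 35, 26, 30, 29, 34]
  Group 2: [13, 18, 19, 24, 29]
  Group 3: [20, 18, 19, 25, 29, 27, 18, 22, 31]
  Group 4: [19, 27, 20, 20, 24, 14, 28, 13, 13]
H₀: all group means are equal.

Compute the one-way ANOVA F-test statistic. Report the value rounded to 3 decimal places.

test statistic = 5.731

Group means [29.86, 20.60, 23.22, 19.78], grand mean 23.300
SSB = Σnᵢ(x̄ᵢ−x̄)² = 449.132; SSW = ΣΣ(x−x̄ᵢ)² = 679.168
MSB = 449.132/3 = 149.7106; MSW = 679.168/26 = 26.1219
F = MSB/MSW = 5.7312
df = (3, 26)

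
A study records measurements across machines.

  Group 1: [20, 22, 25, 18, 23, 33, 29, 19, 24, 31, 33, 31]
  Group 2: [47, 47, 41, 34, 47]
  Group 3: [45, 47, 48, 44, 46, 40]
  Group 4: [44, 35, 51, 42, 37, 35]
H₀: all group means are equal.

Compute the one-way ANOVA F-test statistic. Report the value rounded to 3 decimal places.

Group means [25.67, 43.20, 45.00, 40.67], grand mean 35.793
SSB = Σnᵢ(x̄ᵢ−x̄)² = 2155.959; SSW = ΣΣ(x−x̄ᵢ)² = 704.800
MSB = 2155.959/3 = 718.6529; MSW = 704.800/25 = 28.1920
F = MSB/MSW = 25.4914
df = (3, 25)

test statistic = 25.491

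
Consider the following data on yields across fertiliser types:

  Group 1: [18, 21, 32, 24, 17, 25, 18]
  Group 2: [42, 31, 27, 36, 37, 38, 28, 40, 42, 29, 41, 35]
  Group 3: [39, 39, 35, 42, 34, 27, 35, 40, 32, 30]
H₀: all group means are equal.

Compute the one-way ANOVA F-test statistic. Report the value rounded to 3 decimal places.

Group means [22.14, 35.50, 35.30], grand mean 32.207
SSB = Σnᵢ(x̄ᵢ−x̄)² = 934.801; SSW = ΣΣ(x−x̄ᵢ)² = 709.957
MSB = 934.801/2 = 467.4007; MSW = 709.957/26 = 27.3060
F = MSB/MSW = 17.1171
df = (2, 26)

test statistic = 17.117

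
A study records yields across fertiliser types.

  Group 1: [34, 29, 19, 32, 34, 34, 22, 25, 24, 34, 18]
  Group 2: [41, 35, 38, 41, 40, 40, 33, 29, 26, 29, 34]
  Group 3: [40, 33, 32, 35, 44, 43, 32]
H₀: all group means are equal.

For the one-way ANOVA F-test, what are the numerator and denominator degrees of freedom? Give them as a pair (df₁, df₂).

k = 3 groups, N = 29 total
df = (k−1, N−k) = (3−1, 29−3) = (2, 26)

degrees of freedom = [2, 26]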